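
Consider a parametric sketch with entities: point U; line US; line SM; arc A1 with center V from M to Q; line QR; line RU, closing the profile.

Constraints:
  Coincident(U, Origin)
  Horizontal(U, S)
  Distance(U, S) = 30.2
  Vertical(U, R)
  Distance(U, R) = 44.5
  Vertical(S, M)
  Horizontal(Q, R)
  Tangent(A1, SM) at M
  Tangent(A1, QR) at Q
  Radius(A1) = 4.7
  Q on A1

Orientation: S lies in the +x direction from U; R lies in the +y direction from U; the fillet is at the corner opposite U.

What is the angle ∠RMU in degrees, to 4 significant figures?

61.65°

U is at the origin; US is horizontal with |US| = 30.2 and S on the +x side, so S = (30.20, 0.000). U and R share the same x with |UR| = 44.5 and R on the +y side, so R = (0.000, 44.50). The virtual corner opposite U is at (30.20, 44.50). Since A1 is tangent to SM there, VM ⟂ SM and tangency of A1 to QR means the radius VQ is perpendicular to QR, with radius 4.7, so the center V sits 4.7 in from both sides at V = (25.50, 39.80). That places the tangent points at M = (30.20, 39.80) on SM and Q = (25.50, 44.50) on QR. Then cos ∠RMU = MR·MU / (|MR||MU|), giving 61.65°.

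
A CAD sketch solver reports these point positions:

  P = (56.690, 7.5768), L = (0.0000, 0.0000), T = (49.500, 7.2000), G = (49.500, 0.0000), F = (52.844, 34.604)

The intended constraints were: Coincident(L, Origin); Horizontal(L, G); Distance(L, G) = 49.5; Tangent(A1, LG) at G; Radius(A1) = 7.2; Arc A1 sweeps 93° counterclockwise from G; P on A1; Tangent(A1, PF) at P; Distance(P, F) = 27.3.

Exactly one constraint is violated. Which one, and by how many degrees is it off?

Tangent(A1, PF) at P — off by 5.10°.

L = (0.00, 0.00) ✓; L.y = 0.00, G.y = 0.00 ✓; |LG| = 49.50 ✓; ∠(TG, GL) = 90.00° ✓; |TG| = 7.200 ✓; bearing(T→P) − bearing(T→G) = 93.00° ✓; |TP| = 7.200 ✓; ∠(TP, PF) = 84.90° ✗; |PF| = 27.30 ✓.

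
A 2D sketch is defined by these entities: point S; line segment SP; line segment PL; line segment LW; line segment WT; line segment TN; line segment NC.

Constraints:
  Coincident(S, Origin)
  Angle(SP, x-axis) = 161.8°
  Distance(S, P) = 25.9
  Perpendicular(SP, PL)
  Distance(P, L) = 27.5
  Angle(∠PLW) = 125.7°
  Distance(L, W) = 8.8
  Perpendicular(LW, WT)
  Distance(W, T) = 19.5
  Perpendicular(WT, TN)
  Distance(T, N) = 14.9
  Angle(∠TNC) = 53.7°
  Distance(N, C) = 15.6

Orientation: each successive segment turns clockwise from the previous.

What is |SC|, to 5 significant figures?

30.575

WT is perpendicular to TN, so TN runs at -162.50°; with |TN| = 14.9, N = (-15.969, 13.782). ∠TNC = 53.7° gives NC at 71.200° from the x-axis; with |NC| = 15.6, C = (-10.942, 28.550). Then |SC| = |C − S| = 30.575.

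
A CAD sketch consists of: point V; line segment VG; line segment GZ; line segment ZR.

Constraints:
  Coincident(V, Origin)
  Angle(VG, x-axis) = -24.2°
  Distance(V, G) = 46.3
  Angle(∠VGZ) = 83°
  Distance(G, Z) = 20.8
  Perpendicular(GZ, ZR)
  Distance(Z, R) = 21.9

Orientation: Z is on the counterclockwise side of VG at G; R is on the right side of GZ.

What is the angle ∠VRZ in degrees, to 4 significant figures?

12.59°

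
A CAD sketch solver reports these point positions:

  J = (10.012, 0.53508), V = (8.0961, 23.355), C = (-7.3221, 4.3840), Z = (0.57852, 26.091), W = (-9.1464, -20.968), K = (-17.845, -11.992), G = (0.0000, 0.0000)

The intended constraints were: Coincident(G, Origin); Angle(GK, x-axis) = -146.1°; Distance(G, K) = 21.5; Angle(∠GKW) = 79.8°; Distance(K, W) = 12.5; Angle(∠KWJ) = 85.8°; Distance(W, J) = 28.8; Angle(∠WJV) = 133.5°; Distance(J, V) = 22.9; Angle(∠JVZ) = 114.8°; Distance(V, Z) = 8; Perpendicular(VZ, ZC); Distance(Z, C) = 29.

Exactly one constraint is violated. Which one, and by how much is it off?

Distance(Z, C) = 29 — off by 5.90.

G = (0.00, 0.00) ✓; GK at -146.1° ✓; |GK| = 21.50 ✓; ∠GKW = 79.80° ✓; |KW| = 12.50 ✓; ∠KWJ = 85.80° ✓; |WJ| = 28.80 ✓; ∠WJV = 133.5° ✓; |JV| = 22.90 ✓; ∠JVZ = 114.8° ✓; |VZ| = 8.000 ✓; ∠(VZ, ZC) = 90.00° ✓; |ZC| = 23.10 ✗.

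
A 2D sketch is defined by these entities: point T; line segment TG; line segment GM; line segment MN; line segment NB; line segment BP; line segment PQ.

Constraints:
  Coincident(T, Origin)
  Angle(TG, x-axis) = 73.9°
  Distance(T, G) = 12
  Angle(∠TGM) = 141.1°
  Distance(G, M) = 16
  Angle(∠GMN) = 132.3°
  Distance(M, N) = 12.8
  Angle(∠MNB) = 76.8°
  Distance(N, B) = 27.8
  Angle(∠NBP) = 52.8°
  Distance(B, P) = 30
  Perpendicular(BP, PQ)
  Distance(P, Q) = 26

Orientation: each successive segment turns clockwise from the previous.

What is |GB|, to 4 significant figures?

22.99

T is at the origin; TG runs at 73.9° with length 12.0, so G = (3.328, 11.53). ∠TGM = 141.1° gives GM at 35.00° from the x-axis; with |GM| = 16.0, M = (16.43, 20.71). ∠GMN = 132.3° gives MN at -12.70° from the x-axis; with |MN| = 12.8, N = (28.92, 17.89). ∠MNB = 76.8° gives NB at -115.9° from the x-axis; with |NB| = 27.8, B = (16.78, -7.115). Then |GB| = |B − G| = 22.99.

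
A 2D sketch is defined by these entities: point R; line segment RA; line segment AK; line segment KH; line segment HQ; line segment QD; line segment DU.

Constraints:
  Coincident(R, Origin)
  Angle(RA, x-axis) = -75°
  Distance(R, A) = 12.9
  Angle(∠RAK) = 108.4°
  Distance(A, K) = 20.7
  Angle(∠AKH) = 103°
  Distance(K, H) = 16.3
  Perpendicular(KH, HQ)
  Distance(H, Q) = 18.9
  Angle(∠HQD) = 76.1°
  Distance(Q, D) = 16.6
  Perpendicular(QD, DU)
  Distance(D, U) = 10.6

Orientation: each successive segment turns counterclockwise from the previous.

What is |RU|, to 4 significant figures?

22.56

R is at the origin; RA runs at -75.0° with length 12.9, so A = (3.339, -12.46). ∠RAK = 108.4° gives AK at -3.400° from the x-axis; with |AK| = 20.7, K = (24.00, -13.69). ∠AKH = 103.0° gives KH at 73.60° from the x-axis; with |KH| = 16.3, H = (28.60, 1.949). KH ⟂ HQ, so HQ runs at 163.6°; with |HQ| = 18.9, Q = (10.47, 7.285). ∠HQD = 76.1° gives QD at -92.50° from the x-axis; with |QD| = 16.6, D = (9.749, -9.299). The perpendicularity gives DU at right angles to QD, so DU runs at -2.500°; with |DU| = 10.6, U = (20.34, -9.762). Then |RU| = |U − R| = 22.56.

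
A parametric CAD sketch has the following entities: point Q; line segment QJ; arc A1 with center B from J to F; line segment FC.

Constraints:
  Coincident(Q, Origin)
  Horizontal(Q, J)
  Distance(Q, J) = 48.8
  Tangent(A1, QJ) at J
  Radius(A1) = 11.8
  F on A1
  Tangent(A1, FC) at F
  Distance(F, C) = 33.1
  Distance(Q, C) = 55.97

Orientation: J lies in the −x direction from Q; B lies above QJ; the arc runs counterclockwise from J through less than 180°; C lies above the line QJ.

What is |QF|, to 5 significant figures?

38.615

Q is at the origin; Q and J share the same y with |QJ| = 48.8 and J on the −x side, so J = (-48.800, 0.0000). Tangency of A1 to QJ means the radius BJ is perpendicular to QJ, so B = J + (0, 11.8) = (-48.800, 11.800). Since BF ⟂ FC (tangency), |BC| = √(11.8² + 33.1²) = 35.140 regardless of where F sits on A1. So C lies on both circle(Q, 55.97) and circle(B, 35.140); the above-QJ intersection is C = (-34.641, 43.962). F is the foot of the tangent from C: F = (-37.031, 10.948).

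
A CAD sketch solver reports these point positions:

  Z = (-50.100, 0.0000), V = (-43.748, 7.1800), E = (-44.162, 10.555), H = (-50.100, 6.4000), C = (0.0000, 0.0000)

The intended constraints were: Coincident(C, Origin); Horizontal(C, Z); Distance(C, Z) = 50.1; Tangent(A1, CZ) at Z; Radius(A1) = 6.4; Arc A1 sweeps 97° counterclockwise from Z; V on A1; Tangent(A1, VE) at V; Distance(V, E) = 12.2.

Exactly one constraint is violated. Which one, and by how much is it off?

Distance(V, E) = 12.2 — off by 8.80.

C = (0.00, 0.00) ✓; C.y = 0.00, Z.y = 0.00 ✓; |CZ| = 50.10 ✓; ∠(HZ, ZC) = 90.00° ✓; |HZ| = 6.400 ✓; bearing(H→V) − bearing(H→Z) = 97.00° ✓; |HV| = 6.400 ✓; ∠(HV, VE) = 90.01° ✓; |VE| = 3.400 ✗.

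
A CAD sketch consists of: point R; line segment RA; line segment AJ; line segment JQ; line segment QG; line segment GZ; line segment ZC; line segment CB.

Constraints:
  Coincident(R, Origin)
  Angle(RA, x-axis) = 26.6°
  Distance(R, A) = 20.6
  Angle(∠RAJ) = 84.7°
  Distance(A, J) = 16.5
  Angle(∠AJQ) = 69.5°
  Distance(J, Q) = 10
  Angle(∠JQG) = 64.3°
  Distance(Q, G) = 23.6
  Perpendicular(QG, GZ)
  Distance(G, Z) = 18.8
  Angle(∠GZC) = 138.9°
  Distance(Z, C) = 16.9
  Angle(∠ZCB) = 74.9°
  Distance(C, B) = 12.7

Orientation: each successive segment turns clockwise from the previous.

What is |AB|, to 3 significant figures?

26.0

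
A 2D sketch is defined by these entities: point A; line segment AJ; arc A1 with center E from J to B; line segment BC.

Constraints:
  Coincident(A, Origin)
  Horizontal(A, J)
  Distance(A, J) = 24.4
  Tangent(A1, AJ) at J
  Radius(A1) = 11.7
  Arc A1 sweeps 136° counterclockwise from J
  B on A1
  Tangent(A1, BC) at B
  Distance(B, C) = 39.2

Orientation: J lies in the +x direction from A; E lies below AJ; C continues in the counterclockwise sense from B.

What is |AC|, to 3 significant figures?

65.0

A is at the origin; AJ is horizontal with |AJ| = 24.4 and J on the +x side, so J = (24.4, 0.00). The tangent condition forces EJ to be normal to AJ, so E = J + (0, -11.7) = (24.4, -11.7). On A1, J sits at bearing 90° from E; a 136° counterclockwise sweep puts B at bearing 226°, so B = E + 11.7·(cos 226°, sin 226°) = (16.3, -20.1). The tangent condition forces EB to be normal to BC, so BC runs along (−sin 226°, cos 226°); with |BC| = 39.2, C = (44.5, -47.3). Then |AC| = |C − A| = 65.0.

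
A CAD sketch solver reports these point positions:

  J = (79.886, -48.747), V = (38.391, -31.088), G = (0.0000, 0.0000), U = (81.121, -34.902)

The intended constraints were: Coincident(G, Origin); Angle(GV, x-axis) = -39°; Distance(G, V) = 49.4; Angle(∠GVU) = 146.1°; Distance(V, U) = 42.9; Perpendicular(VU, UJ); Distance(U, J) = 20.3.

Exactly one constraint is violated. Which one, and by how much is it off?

Distance(U, J) = 20.3 — off by 6.40.

G = (0.00, 0.00) ✓; GV at -39.00° ✓; |GV| = 49.40 ✓; ∠GVU = 146.1° ✓; |VU| = 42.90 ✓; ∠(VU, UJ) = 90.00° ✓; |UJ| = 13.90 ✗.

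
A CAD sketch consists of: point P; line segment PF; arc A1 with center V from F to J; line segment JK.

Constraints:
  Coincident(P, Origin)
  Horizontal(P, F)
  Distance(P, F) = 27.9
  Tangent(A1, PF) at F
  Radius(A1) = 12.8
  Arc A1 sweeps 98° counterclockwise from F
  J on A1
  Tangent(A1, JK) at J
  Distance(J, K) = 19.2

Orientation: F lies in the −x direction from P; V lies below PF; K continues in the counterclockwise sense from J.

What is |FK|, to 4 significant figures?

35.05

P is at the origin; PF is horizontal with |PF| = 27.9 and F on the −x side, so F = (-27.90, 0.000). A1 meets PF tangentially, so VF is at right angles to PF, so V = F + (0, -12.8) = (-27.90, -12.80). On A1, F sits at bearing 90° from V; a 98° counterclockwise sweep puts J at bearing 188°, so J = V + 12.8·(cos 188°, sin 188°) = (-40.58, -14.58). A1 meets JK tangentially, so VJ is at right angles to JK, so JK runs along (−sin 188°, cos 188°); with |JK| = 19.2, K = (-37.90, -33.59). Then |FK| = |K − F| = 35.05.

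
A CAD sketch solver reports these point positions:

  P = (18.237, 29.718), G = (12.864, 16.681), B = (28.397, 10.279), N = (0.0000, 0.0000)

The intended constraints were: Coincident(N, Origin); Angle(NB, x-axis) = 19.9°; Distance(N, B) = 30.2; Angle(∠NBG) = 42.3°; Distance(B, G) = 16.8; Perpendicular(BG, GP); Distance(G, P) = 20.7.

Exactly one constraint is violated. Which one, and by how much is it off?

Distance(G, P) = 20.7 — off by 6.60.

N = (0.00, 0.00) ✓; NB at 19.90° ✓; |NB| = 30.20 ✓; ∠NBG = 42.30° ✓; |BG| = 16.80 ✓; ∠(BG, GP) = 90.00° ✓; |GP| = 14.10 ✗.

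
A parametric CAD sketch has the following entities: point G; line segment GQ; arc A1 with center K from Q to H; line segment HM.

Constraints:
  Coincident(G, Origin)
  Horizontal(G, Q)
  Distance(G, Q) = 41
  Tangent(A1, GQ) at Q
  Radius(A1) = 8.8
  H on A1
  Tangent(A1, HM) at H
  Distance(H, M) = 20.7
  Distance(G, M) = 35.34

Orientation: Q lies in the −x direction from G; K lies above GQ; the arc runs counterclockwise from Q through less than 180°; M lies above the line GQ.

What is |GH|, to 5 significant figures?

33.287

Checks: G.y = 0.00, Q.y = 0.00 ✓; |KH| = 8.800 ✓; ∠(KH, HM) = 90.00° ✓; |HM| = 20.70 ✓; |GM| = 35.34 ✓.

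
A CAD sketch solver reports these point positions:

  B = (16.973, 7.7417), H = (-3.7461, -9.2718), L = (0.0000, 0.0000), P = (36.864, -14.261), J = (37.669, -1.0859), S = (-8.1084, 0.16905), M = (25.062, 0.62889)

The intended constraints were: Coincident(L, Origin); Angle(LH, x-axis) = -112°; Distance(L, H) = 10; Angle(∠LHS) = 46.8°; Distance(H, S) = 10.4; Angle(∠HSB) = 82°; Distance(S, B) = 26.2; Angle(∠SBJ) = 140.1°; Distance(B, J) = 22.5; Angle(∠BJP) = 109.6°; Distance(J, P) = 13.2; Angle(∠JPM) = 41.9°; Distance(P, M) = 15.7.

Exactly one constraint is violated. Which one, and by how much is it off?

Distance(P, M) = 15.7 — off by 3.30.

L = (0.00, 0.00) ✓; LH at -112.0° ✓; |LH| = 10.00 ✓; ∠LHS = 46.80° ✓; |HS| = 10.40 ✓; ∠HSB = 82.00° ✓; |SB| = 26.20 ✓; ∠SBJ = 140.1° ✓; |BJ| = 22.50 ✓; ∠BJP = 109.6° ✓; |JP| = 13.20 ✓; ∠JPM = 41.90° ✓; |PM| = 19.00 ✗.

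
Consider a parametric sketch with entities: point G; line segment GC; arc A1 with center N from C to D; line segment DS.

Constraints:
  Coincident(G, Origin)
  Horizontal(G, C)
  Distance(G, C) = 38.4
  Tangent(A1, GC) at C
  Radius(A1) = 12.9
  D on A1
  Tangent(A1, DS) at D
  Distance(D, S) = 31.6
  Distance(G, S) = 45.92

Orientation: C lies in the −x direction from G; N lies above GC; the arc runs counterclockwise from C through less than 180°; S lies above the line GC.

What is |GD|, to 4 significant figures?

27.77

Checks: |GC| = 38.40 ✓; |ND| = 12.90 ✓; ∠(ND, DS) = 90.00° ✓; |DS| = 31.60 ✓; |GS| = 45.92 ✓.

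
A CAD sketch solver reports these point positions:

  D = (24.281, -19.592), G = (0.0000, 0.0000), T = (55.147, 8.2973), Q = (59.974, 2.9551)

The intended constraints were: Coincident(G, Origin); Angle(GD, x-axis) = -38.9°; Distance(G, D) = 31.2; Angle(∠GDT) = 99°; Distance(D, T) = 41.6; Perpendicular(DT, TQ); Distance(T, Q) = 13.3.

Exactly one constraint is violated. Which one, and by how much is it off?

Distance(T, Q) = 13.3 — off by 6.10.

G = (0.00, 0.00) ✓; GD at -38.90° ✓; |GD| = 31.20 ✓; ∠GDT = 99.00° ✓; |DT| = 41.60 ✓; ∠(DT, TQ) = 90.00° ✓; |TQ| = 7.200 ✗.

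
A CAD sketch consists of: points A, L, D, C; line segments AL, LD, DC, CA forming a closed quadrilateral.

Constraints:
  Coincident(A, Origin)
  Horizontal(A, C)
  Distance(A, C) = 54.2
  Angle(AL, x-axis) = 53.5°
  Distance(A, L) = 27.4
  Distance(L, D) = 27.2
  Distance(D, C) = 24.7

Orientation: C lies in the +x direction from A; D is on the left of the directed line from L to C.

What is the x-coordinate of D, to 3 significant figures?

43.5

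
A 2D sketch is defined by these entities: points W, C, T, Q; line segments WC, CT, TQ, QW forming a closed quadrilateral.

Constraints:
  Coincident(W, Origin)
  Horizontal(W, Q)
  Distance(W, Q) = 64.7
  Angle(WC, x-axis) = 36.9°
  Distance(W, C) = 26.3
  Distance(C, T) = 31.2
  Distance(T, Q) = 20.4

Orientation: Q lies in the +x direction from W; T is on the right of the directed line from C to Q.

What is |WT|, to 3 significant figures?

45.0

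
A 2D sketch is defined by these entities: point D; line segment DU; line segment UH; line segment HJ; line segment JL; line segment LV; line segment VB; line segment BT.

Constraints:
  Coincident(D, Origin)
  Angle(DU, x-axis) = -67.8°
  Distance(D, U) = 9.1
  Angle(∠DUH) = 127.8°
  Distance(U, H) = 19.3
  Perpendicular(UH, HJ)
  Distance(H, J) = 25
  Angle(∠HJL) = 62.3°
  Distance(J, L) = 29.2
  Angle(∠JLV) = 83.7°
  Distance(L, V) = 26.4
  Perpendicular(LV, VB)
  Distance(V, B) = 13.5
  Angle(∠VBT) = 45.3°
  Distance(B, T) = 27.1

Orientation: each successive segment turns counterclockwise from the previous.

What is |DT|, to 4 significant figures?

5.050

D is at the origin; DU runs at -67.8° with length 9.1, so U = (3.438, -8.425). ∠DUH = 127.8° gives UH at -15.60° from the x-axis; with |UH| = 19.3, H = (22.03, -13.62). UH is perpendicular to HJ, so HJ runs at 74.40°; with |HJ| = 25.0, J = (28.75, 10.46). ∠HJL = 62.3° gives JL at -167.9° from the x-axis; with |JL| = 29.2, L = (0.1991, 4.343). ∠JLV = 83.7° gives LV at -71.60° from the x-axis; with |LV| = 26.4, V = (8.532, -20.71). LV is perpendicular to VB, so VB runs at 18.40°; with |VB| = 13.5, B = (21.34, -16.45). ∠VBT = 45.3° gives BT at 153.1° from the x-axis; with |BT| = 27.1, T = (-2.826, -4.185). Then |DT| = |T − D| = 5.050.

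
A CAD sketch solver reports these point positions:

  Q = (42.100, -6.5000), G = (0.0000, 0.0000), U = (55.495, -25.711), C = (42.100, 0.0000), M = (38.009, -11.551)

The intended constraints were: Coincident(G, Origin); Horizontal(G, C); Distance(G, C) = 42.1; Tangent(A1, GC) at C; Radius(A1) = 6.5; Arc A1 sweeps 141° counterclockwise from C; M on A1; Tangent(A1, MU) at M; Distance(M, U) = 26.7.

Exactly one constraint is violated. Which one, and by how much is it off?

Distance(M, U) = 26.7 — off by 4.20.

G = (0.00, 0.00) ✓; G.y = 0.00, C.y = 0.00 ✓; |GC| = 42.10 ✓; ∠(QC, CG) = 90.00° ✓; |QC| = 6.500 ✓; bearing(Q→M) − bearing(Q→C) = 141.0° ✓; |QM| = 6.500 ✓; ∠(QM, MU) = 89.99° ✓; |MU| = 22.50 ✗.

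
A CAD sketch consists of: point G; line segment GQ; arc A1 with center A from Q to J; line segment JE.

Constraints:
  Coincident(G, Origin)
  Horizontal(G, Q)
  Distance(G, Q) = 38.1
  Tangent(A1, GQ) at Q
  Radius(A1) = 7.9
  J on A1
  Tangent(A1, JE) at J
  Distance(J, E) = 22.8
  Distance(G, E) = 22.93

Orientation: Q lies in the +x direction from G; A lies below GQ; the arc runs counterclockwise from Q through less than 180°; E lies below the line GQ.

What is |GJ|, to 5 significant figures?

33.010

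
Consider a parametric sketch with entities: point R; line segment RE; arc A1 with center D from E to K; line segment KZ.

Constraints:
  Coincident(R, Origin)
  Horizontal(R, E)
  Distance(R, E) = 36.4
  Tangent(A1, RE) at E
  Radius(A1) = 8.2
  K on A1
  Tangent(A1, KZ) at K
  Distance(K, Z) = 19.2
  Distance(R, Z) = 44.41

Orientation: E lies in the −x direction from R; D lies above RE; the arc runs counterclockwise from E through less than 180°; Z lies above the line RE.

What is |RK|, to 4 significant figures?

30.35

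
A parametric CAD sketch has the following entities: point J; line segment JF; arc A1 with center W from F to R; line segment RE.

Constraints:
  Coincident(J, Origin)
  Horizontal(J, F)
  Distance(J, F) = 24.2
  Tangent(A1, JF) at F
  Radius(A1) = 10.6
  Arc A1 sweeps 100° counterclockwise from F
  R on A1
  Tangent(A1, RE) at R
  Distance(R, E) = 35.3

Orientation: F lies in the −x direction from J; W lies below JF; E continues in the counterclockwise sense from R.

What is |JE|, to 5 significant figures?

55.146

On A1, F sits at bearing 90° from W; a 100° counterclockwise sweep puts R at bearing 190°, so R = W + 10.6·(cos 190°, sin 190°) = (-34.639, -12.441). Since A1 is tangent to RE there, WR ⟂ RE, so RE runs along (−sin 190°, cos 190°); with |RE| = 35.3, E = (-28.509, -47.204). Then |JE| = |E − J| = 55.146.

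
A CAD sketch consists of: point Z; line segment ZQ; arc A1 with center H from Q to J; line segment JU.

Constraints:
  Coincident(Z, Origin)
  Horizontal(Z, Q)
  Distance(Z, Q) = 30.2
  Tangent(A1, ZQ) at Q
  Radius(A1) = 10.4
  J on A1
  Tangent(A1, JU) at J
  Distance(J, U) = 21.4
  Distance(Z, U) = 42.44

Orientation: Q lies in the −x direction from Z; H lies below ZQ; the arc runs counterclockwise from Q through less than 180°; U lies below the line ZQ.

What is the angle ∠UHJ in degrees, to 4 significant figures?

64.08°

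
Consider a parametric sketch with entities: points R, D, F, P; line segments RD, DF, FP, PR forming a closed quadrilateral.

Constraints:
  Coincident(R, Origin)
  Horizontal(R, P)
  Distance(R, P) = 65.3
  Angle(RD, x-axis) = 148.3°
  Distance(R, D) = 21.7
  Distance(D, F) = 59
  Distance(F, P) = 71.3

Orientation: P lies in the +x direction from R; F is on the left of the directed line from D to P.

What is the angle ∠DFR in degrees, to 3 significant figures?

21.1°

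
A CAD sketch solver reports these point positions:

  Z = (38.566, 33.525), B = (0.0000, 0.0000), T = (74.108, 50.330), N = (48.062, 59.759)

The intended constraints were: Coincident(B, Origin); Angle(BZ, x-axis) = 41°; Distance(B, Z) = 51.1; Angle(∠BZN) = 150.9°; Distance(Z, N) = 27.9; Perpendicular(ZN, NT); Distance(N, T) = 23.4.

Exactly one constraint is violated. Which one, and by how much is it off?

Distance(N, T) = 23.4 — off by 4.30.

B = (0.00, 0.00) ✓; BZ at 41.00° ✓; |BZ| = 51.10 ✓; ∠BZN = 150.9° ✓; |ZN| = 27.90 ✓; ∠(ZN, NT) = 90.00° ✓; |NT| = 27.70 ✗.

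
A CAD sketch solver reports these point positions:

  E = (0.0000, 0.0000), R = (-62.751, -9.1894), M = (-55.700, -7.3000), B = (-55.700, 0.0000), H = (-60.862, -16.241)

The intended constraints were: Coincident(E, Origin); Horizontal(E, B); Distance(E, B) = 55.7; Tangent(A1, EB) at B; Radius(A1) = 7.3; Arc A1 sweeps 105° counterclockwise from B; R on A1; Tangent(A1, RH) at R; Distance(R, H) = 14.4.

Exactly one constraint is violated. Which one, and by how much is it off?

Distance(R, H) = 14.4 — off by 7.10.

E = (0.00, 0.00) ✓; E.y = 0.00, B.y = 0.00 ✓; |EB| = 55.70 ✓; ∠(MB, BE) = 90.00° ✓; |MB| = 7.300 ✓; bearing(M→R) − bearing(M→B) = 105.0° ✓; |MR| = 7.300 ✓; ∠(MR, RH) = 90.00° ✓; |RH| = 7.300 ✗.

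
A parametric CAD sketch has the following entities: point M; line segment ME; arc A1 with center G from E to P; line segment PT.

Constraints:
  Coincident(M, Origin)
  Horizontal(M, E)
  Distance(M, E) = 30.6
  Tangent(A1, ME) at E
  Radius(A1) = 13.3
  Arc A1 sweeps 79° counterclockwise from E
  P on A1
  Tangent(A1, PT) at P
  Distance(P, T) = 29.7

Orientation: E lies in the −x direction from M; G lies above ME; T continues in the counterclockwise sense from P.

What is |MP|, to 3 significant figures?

20.6

The tangent condition forces GE to be normal to ME, so G = E + (0, 13.3) = (-30.6, 13.3). On A1, E sits at bearing -90° from G; a 79° counterclockwise sweep puts P at bearing -11°, so P = G + 13.3·(cos -11°, sin -11°) = (-17.5, 10.8). Then |MP| = |P − M| = 20.6.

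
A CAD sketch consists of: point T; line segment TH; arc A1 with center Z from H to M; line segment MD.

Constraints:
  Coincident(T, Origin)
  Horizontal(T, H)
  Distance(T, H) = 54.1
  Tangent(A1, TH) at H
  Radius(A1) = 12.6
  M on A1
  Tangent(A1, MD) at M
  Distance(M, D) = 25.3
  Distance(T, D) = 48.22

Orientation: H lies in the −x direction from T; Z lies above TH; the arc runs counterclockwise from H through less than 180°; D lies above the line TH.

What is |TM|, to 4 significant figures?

42.97

T is at the origin; TH is horizontal with |TH| = 54.1 and H on the −x side, so H = (-54.10, 0.000). The tangent condition forces ZH to be normal to TH, so Z = H + (0, 12.6) = (-54.10, 12.60). Since ZM ⟂ MD (tangency), |ZD| = √(12.6² + 25.3²) = 28.26 regardless of where M sits on A1. So D lies on both circle(T, 48.22) and circle(Z, 28.26); the above-TH intersection is D = (-34.87, 33.31). M is the foot of the tangent from D: M = (-42.01, 9.040).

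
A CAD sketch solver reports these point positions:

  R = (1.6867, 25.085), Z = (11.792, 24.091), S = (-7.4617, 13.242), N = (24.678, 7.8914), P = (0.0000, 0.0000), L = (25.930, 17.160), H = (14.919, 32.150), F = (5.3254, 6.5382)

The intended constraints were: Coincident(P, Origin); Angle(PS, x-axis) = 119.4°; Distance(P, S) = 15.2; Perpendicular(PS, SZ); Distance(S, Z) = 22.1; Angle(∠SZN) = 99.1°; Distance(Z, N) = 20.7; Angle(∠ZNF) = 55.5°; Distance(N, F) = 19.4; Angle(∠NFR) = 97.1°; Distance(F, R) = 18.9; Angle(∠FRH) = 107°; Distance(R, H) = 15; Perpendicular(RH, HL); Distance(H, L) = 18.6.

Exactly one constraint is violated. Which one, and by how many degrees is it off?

Perpendicular(RH, HL) — off by 8.20°.

P = (0.00, 0.00) ✓; PS at 119.4° ✓; |PS| = 15.20 ✓; ∠(PS, SZ) = 90.00° ✓; |SZ| = 22.10 ✓; ∠SZN = 99.10° ✓; |ZN| = 20.70 ✓; ∠ZNF = 55.50° ✓; |NF| = 19.40 ✓; ∠NFR = 97.10° ✓; |FR| = 18.90 ✓; ∠FRH = 107.0° ✓; |RH| = 15.00 ✓; ∠(RH, HL) = 81.80° ✗; |HL| = 18.60 ✓.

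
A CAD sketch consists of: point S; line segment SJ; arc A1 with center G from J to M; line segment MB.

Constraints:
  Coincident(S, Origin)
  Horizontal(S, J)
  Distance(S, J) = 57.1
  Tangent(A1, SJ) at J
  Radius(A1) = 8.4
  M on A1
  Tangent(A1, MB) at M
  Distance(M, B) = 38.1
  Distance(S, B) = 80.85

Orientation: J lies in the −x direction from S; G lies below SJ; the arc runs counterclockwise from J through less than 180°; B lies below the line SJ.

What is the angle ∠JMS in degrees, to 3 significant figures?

37.3°

S is at the origin; SJ is horizontal with |SJ| = 57.1 and J on the −x side, so J = (-57.1, 0.00). The tangent condition forces GJ to be normal to SJ, so G = J + (0, -8.4) = (-57.1, -8.40). Since GM ⟂ MB (tangency), |GB| = √(8.4² + 38.1²) = 39.0 regardless of where M sits on A1. So B lies on both circle(S, 80.85) and circle(G, 39.0); the below-SJ intersection is B = (-66.3, -46.3). M is the foot of the tangent from B: M = (-65.5, -8.23).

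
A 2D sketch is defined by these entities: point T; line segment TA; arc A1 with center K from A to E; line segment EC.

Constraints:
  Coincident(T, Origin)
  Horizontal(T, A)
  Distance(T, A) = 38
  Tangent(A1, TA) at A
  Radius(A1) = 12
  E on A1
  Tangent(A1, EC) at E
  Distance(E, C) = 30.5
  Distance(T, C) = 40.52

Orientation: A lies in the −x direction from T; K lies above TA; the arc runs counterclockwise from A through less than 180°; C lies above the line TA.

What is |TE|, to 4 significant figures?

27.86

Checks: T = (0.00, 0.00) ✓; |KE| = 12.00 ✓; ∠(KE, EC) = 90.00° ✓; |EC| = 30.50 ✓; |TC| = 40.52 ✓.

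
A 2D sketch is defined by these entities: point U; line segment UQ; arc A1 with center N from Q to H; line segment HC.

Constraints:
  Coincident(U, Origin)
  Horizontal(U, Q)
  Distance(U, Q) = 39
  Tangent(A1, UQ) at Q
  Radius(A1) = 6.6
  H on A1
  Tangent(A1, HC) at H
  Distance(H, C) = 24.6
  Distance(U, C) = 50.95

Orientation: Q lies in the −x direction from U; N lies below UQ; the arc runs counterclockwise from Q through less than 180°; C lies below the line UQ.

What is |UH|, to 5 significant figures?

46.140

Checks: U = (0.00, 0.00) ✓; U.y = 0.00, Q.y = 0.00 ✓; |NH| = 6.600 ✓; ∠(NH, HC) = 90.00° ✓; |HC| = 24.60 ✓; |UC| = 50.95 ✓.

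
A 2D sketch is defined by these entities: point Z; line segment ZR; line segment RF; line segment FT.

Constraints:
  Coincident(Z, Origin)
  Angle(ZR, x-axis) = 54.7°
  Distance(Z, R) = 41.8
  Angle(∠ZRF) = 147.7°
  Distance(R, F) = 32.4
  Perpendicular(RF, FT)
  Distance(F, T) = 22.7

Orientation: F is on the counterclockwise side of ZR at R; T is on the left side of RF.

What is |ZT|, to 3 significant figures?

67.7

Z is at the origin; ZR runs at 54.7° with length 41.8, so R = 41.8·(cos 54.7°, sin 54.7°) = (24.2, 34.1). ∠ZRF = 147.7°, so RF runs at 54.7° + (180° − 147.7°) = 87.0° from the x-axis; with |RF| = 32.4, F = R + 32.4·(cos 87.0°, sin 87.0°) = (25.9, 66.5). RF is perpendicular to FT; with |FT| = 22.7 on the left of RF, T = F + 22.7·(-0.999, 0.0523) = (3.18, 67.7). Then |ZT| = |T − Z| = 67.7.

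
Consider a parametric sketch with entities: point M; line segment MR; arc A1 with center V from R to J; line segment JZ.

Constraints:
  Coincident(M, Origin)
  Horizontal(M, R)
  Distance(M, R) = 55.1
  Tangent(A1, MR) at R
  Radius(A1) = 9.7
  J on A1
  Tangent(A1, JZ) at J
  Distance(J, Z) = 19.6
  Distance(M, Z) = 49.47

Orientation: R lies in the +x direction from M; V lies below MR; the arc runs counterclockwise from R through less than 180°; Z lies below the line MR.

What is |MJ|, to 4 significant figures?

46.25

M is at the origin; M and R share the same y with |MR| = 55.1 and R on the +x side, so R = (55.10, 0.000). Since A1 is tangent to MR there, VR ⟂ MR, so V = R + (0, -9.7) = (55.10, -9.700). Since VJ ⟂ JZ (tangency), |VZ| = √(9.7² + 19.6²) = 21.87 regardless of where J sits on A1. So Z lies on both circle(M, 49.47) and circle(V, 21.87); the below-MR intersection is Z = (41.54, -26.86). J is the foot of the tangent from Z: J = (45.61, -7.687).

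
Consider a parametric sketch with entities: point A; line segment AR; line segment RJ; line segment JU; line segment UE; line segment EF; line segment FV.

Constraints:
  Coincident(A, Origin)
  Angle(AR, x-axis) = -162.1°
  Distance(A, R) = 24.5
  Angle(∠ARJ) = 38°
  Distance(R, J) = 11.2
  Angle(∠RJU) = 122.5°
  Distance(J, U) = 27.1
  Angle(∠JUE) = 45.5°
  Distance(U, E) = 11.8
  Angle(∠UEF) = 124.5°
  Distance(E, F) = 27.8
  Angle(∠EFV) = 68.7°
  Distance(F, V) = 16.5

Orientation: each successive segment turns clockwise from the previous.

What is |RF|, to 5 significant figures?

6.3804

∠JUE = 45.5° gives UE at -136.10° from the x-axis; with |UE| = 11.8, E = (1.5520, -7.1948). ∠UEF = 124.5° gives EF at 168.40° from the x-axis; with |EF| = 27.8, F = (-25.680, -1.6048). Then |RF| = |F − R| = 6.3804.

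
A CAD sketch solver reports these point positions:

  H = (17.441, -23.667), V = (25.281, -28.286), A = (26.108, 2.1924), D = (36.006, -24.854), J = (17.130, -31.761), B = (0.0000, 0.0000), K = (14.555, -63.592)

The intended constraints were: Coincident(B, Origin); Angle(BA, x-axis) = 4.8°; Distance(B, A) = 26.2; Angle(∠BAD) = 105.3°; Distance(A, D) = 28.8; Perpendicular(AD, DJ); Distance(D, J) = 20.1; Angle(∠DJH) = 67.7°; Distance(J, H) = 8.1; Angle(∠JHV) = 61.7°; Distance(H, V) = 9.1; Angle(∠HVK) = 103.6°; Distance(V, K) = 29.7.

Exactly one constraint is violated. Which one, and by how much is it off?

Distance(V, K) = 29.7 — off by 7.20.

B = (0.00, 0.00) ✓; BA at 4.800° ✓; |BA| = 26.20 ✓; ∠BAD = 105.3° ✓; |AD| = 28.80 ✓; ∠(AD, DJ) = 90.00° ✓; |DJ| = 20.10 ✓; ∠DJH = 67.70° ✓; |JH| = 8.100 ✓; ∠JHV = 61.70° ✓; |HV| = 9.099 ✓; ∠HVK = 103.6° ✓; |VK| = 36.90 ✗.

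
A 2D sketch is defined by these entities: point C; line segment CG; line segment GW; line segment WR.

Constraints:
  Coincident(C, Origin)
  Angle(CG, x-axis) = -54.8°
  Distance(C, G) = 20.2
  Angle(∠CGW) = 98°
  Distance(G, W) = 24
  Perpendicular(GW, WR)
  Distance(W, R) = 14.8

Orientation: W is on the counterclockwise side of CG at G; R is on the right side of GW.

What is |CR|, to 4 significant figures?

43.93

C is at the origin; CG runs at -54.8° with length 20.2, so G = 20.2·(cos -54.8°, sin -54.8°) = (11.64, -16.51). ∠CGW = 98.0°, so GW runs at -54.8° + (180° − 98.0°) = 27.20° from the x-axis; with |GW| = 24.0, W = G + 24.0·(cos 27.20°, sin 27.20°) = (32.99, -5.536). The perpendicularity gives WR at right angles to GW; with |WR| = 14.8 on the right of GW, R = W + 14.8·(0.4571, -0.8894) = (39.75, -18.70). Then |CR| = |R − C| = 43.93.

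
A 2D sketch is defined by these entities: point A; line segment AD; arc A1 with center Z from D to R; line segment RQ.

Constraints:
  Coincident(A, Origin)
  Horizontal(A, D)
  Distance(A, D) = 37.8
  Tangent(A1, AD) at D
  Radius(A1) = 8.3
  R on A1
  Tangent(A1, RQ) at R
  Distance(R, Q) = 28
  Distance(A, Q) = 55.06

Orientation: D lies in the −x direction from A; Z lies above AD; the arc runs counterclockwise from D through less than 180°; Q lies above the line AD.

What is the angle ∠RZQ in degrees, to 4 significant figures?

73.49°

Checks: |ZD| = 8.300 ✓; |ZR| = 8.300 ✓; ∠(ZR, RQ) = 90.00° ✓; |RQ| = 28.00 ✓; |AQ| = 55.06 ✓.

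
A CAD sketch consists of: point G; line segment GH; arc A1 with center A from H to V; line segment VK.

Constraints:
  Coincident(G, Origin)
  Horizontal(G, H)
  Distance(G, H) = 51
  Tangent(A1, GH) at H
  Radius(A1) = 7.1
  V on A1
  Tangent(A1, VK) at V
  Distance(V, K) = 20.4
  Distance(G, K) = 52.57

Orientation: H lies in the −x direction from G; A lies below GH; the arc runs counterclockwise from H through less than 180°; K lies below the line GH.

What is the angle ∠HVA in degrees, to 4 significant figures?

26.86°

G is at the origin; G and H share the same y with |GH| = 51.0 and H on the −x side, so H = (-51.00, 0.000). The tangent condition forces AH to be normal to GH, so A = H + (0, -7.1) = (-51.00, -7.100). Since AV ⟂ VK (tangency), |AK| = √(7.1² + 20.4²) = 21.60 regardless of where V sits on A1. So K lies on both circle(G, 52.57) and circle(A, 21.60); the below-GH intersection is K = (-44.65, -27.75). V is the foot of the tangent from K: V = (-56.72, -11.30).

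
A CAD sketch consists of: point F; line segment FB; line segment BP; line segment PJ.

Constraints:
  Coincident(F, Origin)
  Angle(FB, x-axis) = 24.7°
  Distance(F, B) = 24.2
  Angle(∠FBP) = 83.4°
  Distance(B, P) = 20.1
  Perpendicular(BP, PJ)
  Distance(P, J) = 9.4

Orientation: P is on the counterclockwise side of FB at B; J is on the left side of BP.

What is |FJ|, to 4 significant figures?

22.68

∠FBP = 83.4°, so BP runs at 24.7° + (180° − 83.4°) = 121.3° from the x-axis; with |BP| = 20.1, P = B + 20.1·(cos 121.3°, sin 121.3°) = (11.54, 27.29). BP ⟂ PJ; with |PJ| = 9.4 on the left of BP, J = P + 9.4·(-0.8545, -0.5195) = (3.512, 22.40). Then |FJ| = |J − F| = 22.68.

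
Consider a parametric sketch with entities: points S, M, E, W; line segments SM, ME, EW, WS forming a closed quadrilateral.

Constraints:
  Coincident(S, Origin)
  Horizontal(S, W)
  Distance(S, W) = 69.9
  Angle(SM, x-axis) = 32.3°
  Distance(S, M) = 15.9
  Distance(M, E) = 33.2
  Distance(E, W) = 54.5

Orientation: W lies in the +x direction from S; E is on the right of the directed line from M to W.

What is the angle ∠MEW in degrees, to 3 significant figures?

77.0°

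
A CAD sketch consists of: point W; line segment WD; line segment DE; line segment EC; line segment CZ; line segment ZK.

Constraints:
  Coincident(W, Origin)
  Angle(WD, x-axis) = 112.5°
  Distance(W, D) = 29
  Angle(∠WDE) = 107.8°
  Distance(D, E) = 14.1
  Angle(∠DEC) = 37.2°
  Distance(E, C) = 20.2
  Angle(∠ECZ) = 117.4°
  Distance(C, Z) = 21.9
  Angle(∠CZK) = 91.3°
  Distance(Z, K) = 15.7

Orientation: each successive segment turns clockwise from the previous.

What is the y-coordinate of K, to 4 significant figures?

25.64

W is at the origin; WD runs at 112.5° with length 29.0, so D = (-11.10, 26.79). ∠WDE = 107.8° gives DE at 40.30° from the x-axis; with |DE| = 14.1, E = (-0.3442, 35.91). ∠DEC = 37.2° gives EC at -102.5° from the x-axis; with |EC| = 20.2, C = (-4.716, 16.19). ∠ECZ = 117.4° gives CZ at -165.1° from the x-axis; with |CZ| = 21.9, Z = (-25.88, 10.56). ∠CZK = 91.3° gives ZK at 106.2° from the x-axis; with |ZK| = 15.7, K = (-30.26, 25.64). So K.y = 25.64.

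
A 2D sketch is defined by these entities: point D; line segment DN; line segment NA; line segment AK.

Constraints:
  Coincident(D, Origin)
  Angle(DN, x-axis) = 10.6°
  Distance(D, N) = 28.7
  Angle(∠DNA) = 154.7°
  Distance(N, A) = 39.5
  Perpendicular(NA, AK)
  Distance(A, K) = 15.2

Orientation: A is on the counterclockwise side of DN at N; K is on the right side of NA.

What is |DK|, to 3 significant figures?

71.0

D is at the origin; DN runs at 10.6° with length 28.7, so N = 28.7·(cos 10.6°, sin 10.6°) = (28.2, 5.28). ∠DNA = 154.7°, so NA runs at 10.6° + (180° − 154.7°) = 35.9° from the x-axis; with |NA| = 39.5, A = N + 39.5·(cos 35.9°, sin 35.9°) = (60.2, 28.4). NA ⟂ AK; with |AK| = 15.2 on the right of NA, K = A + 15.2·(0.586, -0.810) = (69.1, 16.1). Then |DK| = |K − D| = 71.0.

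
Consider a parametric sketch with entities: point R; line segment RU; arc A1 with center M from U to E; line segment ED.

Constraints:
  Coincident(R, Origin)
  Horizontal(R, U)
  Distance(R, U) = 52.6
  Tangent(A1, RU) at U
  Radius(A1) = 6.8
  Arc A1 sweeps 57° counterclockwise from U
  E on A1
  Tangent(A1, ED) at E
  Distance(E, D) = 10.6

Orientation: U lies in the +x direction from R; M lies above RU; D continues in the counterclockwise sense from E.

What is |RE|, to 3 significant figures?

58.4

A1 meets RU tangentially, so MU is at right angles to RU, so M = U + (0, 6.8) = (52.6, 6.80). On A1, U sits at bearing -90° from M; a 57° counterclockwise sweep puts E at bearing -33°, so E = M + 6.8·(cos -33°, sin -33°) = (58.3, 3.10). Then |RE| = |E − R| = 58.4.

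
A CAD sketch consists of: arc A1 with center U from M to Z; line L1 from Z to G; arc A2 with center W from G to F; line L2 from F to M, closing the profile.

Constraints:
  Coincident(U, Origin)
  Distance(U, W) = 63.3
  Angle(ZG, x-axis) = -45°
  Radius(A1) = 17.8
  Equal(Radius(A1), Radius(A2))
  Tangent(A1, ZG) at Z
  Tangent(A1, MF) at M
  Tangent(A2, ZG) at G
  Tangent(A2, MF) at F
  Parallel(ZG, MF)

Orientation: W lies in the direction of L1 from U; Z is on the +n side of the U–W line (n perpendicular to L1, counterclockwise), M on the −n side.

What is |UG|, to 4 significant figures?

65.76

Tangency of A1 to both parallel lines with radius 17.8 puts Z and M at U ± 17.8·n: Z = (12.59, 12.59), M = (-12.59, -12.59). Equal radii place G and F the same way about W: G = W + 17.8·n = (57.35, -32.17), F = W − 17.8·n = (32.17, -57.35). Then |UG| = |G − U| = 65.76.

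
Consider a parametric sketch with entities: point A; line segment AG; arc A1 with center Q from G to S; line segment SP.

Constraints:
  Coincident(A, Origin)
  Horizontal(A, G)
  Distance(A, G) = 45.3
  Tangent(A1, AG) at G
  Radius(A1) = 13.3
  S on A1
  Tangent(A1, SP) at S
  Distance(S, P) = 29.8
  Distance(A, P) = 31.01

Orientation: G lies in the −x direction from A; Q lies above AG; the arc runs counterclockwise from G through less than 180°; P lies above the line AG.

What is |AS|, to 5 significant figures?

35.623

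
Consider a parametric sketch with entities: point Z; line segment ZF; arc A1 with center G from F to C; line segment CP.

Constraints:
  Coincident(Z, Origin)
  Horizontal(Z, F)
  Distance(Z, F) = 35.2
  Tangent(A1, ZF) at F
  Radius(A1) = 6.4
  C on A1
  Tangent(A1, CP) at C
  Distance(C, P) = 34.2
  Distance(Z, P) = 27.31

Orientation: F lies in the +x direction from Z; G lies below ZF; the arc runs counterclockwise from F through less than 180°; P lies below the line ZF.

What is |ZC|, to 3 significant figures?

30.7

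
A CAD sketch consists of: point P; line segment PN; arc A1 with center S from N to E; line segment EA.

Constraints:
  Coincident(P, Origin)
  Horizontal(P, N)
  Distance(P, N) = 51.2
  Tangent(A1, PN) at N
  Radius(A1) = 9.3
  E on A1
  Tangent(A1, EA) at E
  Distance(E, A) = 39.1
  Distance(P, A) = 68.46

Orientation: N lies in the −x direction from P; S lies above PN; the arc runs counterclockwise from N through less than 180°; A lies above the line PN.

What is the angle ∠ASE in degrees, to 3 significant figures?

76.6°

Checks: ∠(SN, NP) = 90.00° ✓; |SN| = 9.300 ✓; |SE| = 9.300 ✓; ∠(SE, EA) = 90.00° ✓; |EA| = 39.10 ✓; |PA| = 68.46 ✓.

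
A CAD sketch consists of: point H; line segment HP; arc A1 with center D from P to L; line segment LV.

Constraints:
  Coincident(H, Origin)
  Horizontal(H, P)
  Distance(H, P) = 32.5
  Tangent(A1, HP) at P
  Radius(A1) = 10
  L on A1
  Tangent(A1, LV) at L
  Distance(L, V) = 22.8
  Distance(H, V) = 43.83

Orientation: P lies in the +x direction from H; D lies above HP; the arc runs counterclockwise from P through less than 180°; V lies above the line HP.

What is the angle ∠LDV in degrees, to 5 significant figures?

66.318°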